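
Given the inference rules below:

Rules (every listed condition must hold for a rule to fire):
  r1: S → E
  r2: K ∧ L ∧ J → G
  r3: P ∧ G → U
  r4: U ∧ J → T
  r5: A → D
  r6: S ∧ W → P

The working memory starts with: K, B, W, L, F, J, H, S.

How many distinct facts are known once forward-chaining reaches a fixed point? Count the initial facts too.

[1] r1 [S → E]; r2 [K ∧ L ∧ J → G]; r6 [S ∧ W → P]. ⇒ new: E, G, P.
[2] r3 [P ∧ G → U]. ⇒ new: U.
[3] r4 [U ∧ J → T]. ⇒ new: T.
Closure: {B, E, F, G, H, J, K, L, P, S, T, U, W} — 13 facts.

13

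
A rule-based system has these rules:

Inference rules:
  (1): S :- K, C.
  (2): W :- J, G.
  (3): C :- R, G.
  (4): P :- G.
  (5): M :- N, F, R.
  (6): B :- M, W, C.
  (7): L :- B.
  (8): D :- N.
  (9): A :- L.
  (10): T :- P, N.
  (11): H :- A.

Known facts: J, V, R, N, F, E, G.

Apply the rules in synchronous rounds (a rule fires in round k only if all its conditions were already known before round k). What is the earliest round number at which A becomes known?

4

Round 1 — (2), (3), (4), (5), (8), derive W, C, P, M, D.
Round 2 — (6), (10), derive B, T.
Round 3 — (7), derive L.
Round 4 — (9), derive A.
A first appears in round 4.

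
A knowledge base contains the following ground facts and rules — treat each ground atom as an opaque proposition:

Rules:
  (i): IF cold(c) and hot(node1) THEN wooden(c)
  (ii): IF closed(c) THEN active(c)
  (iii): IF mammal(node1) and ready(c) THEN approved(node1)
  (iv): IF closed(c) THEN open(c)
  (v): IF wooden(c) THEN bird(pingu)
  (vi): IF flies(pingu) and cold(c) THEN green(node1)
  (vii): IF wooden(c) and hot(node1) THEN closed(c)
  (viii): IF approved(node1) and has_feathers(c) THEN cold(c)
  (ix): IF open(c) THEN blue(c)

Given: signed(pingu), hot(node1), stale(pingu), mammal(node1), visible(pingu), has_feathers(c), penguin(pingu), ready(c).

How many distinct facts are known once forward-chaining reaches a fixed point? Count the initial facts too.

16

Round 1: (iii) [IF mammal(node1) and ready(c) THEN approved(node1)]. New: approved(node1).
Round 2: (viii) [IF approved(node1) and has_feathers(c) THEN cold(c)]. New: cold(c).
Round 3: (i) [IF cold(c) and hot(node1) THEN wooden(c)]. New: wooden(c).
Round 4: (v) [IF wooden(c) THEN bird(pingu)]; (vii) [IF wooden(c) and hot(node1) THEN closed(c)]. New: bird(pingu), closed(c).
Round 5: (ii) [IF closed(c) THEN active(c)]; (iv) [IF closed(c) THEN open(c)]. New: active(c), open(c).
Round 6: (ix) [IF open(c) THEN blue(c)]. New: blue(c).
Closure: {active(c), approved(node1), bird(pingu), blue(c), closed(c), cold(c), has_feathers(c), hot(node1), mammal(node1), open(c), penguin(pingu), ready(c), signed(pingu), stale(pingu), visible(pingu), wooden(c)} — 16 facts.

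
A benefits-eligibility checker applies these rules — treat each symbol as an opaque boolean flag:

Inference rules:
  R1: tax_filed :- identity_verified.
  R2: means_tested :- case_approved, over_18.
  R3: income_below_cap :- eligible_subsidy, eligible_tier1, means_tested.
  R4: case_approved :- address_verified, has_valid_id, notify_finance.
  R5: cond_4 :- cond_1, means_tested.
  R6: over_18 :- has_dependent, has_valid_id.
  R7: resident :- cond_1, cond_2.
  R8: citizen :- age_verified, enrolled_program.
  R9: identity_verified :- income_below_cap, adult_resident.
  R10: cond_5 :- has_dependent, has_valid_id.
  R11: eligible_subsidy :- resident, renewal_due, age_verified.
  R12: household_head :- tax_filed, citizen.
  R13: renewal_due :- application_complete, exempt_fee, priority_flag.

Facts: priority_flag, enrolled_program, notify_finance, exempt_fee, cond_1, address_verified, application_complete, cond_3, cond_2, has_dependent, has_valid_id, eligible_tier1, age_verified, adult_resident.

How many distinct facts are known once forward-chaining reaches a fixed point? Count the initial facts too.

Round 1 — R4, R6, R7, R8, R10, R13, derive case_approved, over_18, resident, citizen, cond_5, renewal_due.
Round 2 — R2, R11, derive means_tested, eligible_subsidy.
Round 3 — R3, R5, derive income_below_cap, cond_4.
Round 4 — R9, derive identity_verified.
Round 5 — R1, derive tax_filed.
Round 6 — R12, derive household_head.
Closure: {address_verified, adult_resident, age_verified, application_complete, case_approved, citizen, cond_1, cond_2, cond_3, cond_4, cond_5, eligible_subsidy, eligible_tier1, enrolled_program, exempt_fee, has_dependent, has_valid_id, household_head, identity_verified, income_below_cap, means_tested, notify_finance, over_18, priority_flag, renewal_due, resident, tax_filed} — 27 facts.

27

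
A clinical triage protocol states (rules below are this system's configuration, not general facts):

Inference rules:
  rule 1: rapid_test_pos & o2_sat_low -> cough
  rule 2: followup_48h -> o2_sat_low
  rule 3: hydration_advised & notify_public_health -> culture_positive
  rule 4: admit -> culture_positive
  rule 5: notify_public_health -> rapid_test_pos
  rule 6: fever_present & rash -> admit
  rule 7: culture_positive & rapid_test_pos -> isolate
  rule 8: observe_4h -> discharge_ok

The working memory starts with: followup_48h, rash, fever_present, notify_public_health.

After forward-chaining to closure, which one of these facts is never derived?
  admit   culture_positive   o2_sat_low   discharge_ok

[1] rule 2 [followup_48h -> o2_sat_low]; rule 5 [notify_public_health -> rapid_test_pos]; rule 6 [fever_present & rash -> admit]. ⇒ new: o2_sat_low, rapid_test_pos, admit.
[2] rule 1 [rapid_test_pos & o2_sat_low -> cough]; rule 4 [admit -> culture_positive]. ⇒ new: cough, culture_positive.
[3] rule 7 [culture_positive & rapid_test_pos -> isolate]. ⇒ new: isolate.
Derived: culture_positive (round 2), admit (round 1), o2_sat_low (round 1). discharge_ok never appears in any round.

discharge_ok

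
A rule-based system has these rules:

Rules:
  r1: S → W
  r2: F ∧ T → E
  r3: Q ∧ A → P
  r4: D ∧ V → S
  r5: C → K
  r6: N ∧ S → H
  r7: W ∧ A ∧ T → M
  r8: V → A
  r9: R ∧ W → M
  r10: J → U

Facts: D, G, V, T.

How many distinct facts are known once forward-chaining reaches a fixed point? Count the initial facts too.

8

Round 1: r4 [D ∧ V → S]; r8 [V → A]. New: S, A.
Round 2: r1 [S → W]. New: W.
Round 3: r7 [W ∧ A ∧ T → M]. New: M.
Closure: {A, D, G, M, S, T, V, W} — 8 facts.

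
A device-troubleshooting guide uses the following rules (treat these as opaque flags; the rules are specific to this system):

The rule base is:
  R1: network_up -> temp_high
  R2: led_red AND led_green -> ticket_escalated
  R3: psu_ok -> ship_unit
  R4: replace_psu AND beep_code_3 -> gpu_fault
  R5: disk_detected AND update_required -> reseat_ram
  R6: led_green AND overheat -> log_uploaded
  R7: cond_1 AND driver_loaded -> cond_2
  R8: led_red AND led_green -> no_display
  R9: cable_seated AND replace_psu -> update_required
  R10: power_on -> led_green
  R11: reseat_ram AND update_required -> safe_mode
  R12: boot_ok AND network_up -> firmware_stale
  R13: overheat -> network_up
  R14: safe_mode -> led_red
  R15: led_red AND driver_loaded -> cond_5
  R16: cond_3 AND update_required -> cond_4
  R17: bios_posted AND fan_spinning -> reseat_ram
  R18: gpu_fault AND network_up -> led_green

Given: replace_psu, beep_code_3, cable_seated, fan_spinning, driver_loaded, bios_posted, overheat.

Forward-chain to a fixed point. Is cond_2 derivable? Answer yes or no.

no

Round 1: R4 [replace_psu AND beep_code_3 -> gpu_fault]; R9 [cable_seated AND replace_psu -> update_required]; R13 [overheat -> network_up]; R17 [bios_posted AND fan_spinning -> reseat_ram]. New: gpu_fault, update_required, network_up, reseat_ram.
Round 2: R1 [network_up -> temp_high]; R11 [reseat_ram AND update_required -> safe_mode]; R18 [gpu_fault AND network_up -> led_green]. New: temp_high, safe_mode, led_green.
Round 3: R6 [led_green AND overheat -> log_uploaded]; R14 [safe_mode -> led_red]. New: log_uploaded, led_red.
Round 4: R2 [led_red AND led_green -> ticket_escalated]; R8 [led_red AND led_green -> no_display]; R15 [led_red AND driver_loaded -> cond_5]. New: ticket_escalated, no_display, cond_5.
Fixed point reached. cond_2 is concluded only by R7; R7 needs cond_1 (never derived).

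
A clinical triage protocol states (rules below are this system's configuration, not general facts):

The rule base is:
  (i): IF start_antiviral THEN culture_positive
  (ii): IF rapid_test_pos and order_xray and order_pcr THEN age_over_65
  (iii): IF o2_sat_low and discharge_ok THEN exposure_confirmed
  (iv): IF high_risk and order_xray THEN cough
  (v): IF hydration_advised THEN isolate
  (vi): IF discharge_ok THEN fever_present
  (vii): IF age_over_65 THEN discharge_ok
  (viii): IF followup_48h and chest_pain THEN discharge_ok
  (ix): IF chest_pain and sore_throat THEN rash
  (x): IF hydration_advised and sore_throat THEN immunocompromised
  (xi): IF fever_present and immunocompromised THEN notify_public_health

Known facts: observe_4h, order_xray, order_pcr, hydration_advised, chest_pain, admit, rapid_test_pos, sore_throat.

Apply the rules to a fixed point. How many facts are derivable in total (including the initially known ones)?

Round 1 fires (ii), (v), (ix), (x), giving age_over_65, isolate, rash, immunocompromised.
Round 2 fires (vii), giving discharge_ok.
Round 3 fires (vi), giving fever_present.
Round 4 fires (xi), giving notify_public_health.
Closure: {admit, age_over_65, chest_pain, discharge_ok, fever_present, hydration_advised, immunocompromised, isolate, notify_public_health, observe_4h, order_pcr, order_xray, rapid_test_pos, rash, sore_throat} — 15 facts.

15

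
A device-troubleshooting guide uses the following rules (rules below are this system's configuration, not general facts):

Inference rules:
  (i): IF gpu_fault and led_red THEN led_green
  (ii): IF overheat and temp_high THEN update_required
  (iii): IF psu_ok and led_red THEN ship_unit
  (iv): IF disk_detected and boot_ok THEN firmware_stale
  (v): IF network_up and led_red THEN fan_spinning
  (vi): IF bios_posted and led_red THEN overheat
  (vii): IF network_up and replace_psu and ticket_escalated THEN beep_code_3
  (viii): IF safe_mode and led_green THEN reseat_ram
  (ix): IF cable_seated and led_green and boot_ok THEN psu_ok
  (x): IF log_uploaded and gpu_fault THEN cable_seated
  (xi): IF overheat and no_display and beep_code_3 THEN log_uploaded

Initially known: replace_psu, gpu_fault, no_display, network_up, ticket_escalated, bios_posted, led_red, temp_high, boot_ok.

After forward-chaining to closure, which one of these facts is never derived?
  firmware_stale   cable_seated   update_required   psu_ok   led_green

Round 1 — (i), (v), (vi), (vii), derive led_green, fan_spinning, overheat, beep_code_3.
Round 2 — (ii), (xi), derive update_required, log_uploaded.
Round 3 — (x), derive cable_seated.
Round 4 — (ix), derive psu_ok.
Round 5 — (iii), derive ship_unit.
Derived: update_required (round 2), psu_ok (round 4), cable_seated (round 3), led_green (round 1). firmware_stale never appears in any round.

firmware_stale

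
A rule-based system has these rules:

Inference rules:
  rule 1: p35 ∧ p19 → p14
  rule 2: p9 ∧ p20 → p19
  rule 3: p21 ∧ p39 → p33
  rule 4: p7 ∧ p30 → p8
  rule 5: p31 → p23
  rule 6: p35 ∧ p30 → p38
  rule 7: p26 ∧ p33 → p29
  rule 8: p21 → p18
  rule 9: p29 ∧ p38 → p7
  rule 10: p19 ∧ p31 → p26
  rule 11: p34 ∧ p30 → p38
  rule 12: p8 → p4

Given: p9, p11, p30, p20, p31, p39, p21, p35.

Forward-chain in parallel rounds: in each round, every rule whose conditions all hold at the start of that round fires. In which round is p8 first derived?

5

[1] rule 2 [p9 ∧ p20 → p19]; rule 3 [p21 ∧ p39 → p33]; rule 5 [p31 → p23]; rule 6 [p35 ∧ p30 → p38]; rule 8 [p21 → p18]. ⇒ new: p19, p33, p23, p38, p18.
[2] rule 1 [p35 ∧ p19 → p14]; rule 10 [p19 ∧ p31 → p26]. ⇒ new: p14, p26.
[3] rule 7 [p26 ∧ p33 → p29]. ⇒ new: p29.
[4] rule 9 [p29 ∧ p38 → p7]. ⇒ new: p7.
[5] rule 4 [p7 ∧ p30 → p8]. ⇒ new: p8.
p8 first appears in round 5.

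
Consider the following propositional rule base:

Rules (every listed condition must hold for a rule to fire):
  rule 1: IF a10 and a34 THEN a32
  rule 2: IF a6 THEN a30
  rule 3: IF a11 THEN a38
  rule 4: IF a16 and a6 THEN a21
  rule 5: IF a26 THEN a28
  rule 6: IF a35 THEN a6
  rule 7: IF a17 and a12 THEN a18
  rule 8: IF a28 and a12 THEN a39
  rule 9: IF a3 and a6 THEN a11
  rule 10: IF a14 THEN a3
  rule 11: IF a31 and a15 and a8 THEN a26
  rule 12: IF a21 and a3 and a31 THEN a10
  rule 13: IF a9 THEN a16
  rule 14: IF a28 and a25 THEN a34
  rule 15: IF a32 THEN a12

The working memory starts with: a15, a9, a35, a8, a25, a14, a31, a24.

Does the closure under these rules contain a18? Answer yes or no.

Round 1 fires rule 6, rule 10, rule 11, rule 13, giving a6, a3, a26, a16.
Round 2 fires rule 2, rule 4, rule 5, rule 9, giving a30, a21, a28, a11.
Round 3 fires rule 3, rule 12, rule 14, giving a38, a10, a34.
Round 4 fires rule 1, giving a32.
Round 5 fires rule 15, giving a12.
Round 6 fires rule 8, giving a39.
Fixed point reached. a18 is concluded only by rule 7; rule 7 needs a17 (never derived).

no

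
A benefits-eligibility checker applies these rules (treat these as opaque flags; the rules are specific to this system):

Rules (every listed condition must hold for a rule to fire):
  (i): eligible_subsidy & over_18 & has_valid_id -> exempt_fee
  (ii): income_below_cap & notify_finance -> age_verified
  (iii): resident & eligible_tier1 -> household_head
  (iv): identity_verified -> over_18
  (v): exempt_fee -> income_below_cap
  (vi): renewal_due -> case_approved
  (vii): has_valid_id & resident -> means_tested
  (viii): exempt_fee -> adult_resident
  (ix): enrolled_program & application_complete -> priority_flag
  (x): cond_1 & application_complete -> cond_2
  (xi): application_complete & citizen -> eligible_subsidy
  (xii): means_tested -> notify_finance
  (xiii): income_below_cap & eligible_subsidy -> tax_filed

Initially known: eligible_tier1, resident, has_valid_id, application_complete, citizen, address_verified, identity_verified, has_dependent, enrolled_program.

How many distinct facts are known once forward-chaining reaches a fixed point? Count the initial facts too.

Round 1: (iii) [resident & eligible_tier1 -> household_head]; (iv) [identity_verified -> over_18]; (vii) [has_valid_id & resident -> means_tested]; (ix) [enrolled_program & application_complete -> priority_flag]; (xi) [application_complete & citizen -> eligible_subsidy]. New: household_head, over_18, means_tested, priority_flag, eligible_subsidy.
Round 2: (i) [eligible_subsidy & over_18 & has_valid_id -> exempt_fee]; (xii) [means_tested -> notify_finance]. New: exempt_fee, notify_finance.
Round 3: (v) [exempt_fee -> income_below_cap]; (viii) [exempt_fee -> adult_resident]. New: income_below_cap, adult_resident.
Round 4: (ii) [income_below_cap & notify_finance -> age_verified]; (xiii) [income_below_cap & eligible_subsidy -> tax_filed]. New: age_verified, tax_filed.
Closure: {address_verified, adult_resident, age_verified, application_complete, citizen, eligible_subsidy, eligible_tier1, enrolled_program, exempt_fee, has_dependent, has_valid_id, household_head, identity_verified, income_below_cap, means_tested, notify_finance, over_18, priority_flag, resident, tax_filed} — 20 facts.

20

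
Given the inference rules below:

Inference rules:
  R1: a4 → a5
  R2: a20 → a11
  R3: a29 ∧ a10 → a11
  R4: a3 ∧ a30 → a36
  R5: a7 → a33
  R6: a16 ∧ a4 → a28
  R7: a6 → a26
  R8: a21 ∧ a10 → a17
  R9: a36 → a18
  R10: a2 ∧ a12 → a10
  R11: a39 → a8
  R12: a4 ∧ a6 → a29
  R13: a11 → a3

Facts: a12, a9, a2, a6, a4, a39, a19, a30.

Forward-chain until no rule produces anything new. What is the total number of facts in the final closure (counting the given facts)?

17

Round 1: R1 [a4 → a5]; R7 [a6 → a26]; R10 [a2 ∧ a12 → a10]; R11 [a39 → a8]; R12 [a4 ∧ a6 → a29]. Adds a5, a26, a10, a8, a29.
Round 2: R3 [a29 ∧ a10 → a11]. Adds a11.
Round 3: R13 [a11 → a3]. Adds a3.
Round 4: R4 [a3 ∧ a30 → a36]. Adds a36.
Round 5: R9 [a36 → a18]. Adds a18.
Closure: {a10, a11, a12, a18, a19, a2, a26, a29, a3, a30, a36, a39, a4, a5, a6, a8, a9} — 17 facts.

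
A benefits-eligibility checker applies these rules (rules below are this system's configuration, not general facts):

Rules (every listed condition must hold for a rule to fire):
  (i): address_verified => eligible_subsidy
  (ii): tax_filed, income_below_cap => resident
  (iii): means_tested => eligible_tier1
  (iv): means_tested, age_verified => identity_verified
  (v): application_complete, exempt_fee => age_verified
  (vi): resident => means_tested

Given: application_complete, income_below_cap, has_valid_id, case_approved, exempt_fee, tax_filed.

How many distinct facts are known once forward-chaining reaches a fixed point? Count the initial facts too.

Round 1 fires (ii), (v), giving resident, age_verified.
Round 2 fires (vi), giving means_tested.
Round 3 fires (iii), (iv), giving eligible_tier1, identity_verified.
Closure: {age_verified, application_complete, case_approved, eligible_tier1, exempt_fee, has_valid_id, identity_verified, income_below_cap, means_tested, resident, tax_filed} — 11 facts.

11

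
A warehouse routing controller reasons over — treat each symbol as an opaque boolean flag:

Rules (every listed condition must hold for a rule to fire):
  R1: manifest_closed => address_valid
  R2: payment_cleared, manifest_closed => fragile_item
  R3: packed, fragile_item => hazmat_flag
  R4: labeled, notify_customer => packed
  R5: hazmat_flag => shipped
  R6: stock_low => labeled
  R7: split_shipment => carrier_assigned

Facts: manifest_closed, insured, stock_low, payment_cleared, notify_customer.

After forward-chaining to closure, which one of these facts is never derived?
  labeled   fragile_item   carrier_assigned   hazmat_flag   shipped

Round 1 — R1, R2, R6, derive address_valid, fragile_item, labeled.
Round 2 — R4, derive packed.
Round 3 — R3, derive hazmat_flag.
Round 4 — R5, derive shipped.
Derived: fragile_item (round 1), shipped (round 4), labeled (round 1), hazmat_flag (round 3). carrier_assigned never appears in any round.

carrier_assigned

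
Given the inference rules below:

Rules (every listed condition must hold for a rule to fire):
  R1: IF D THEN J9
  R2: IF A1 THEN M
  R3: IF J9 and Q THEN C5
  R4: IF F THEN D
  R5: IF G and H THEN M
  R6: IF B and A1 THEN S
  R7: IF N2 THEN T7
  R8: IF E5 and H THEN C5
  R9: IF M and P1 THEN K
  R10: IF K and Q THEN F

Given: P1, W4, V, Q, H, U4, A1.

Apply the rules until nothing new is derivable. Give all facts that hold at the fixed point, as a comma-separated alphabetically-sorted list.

Round 1: R2 [IF A1 THEN M]. Adds M.
Round 2: R9 [IF M and P1 THEN K]. Adds K.
Round 3: R10 [IF K and Q THEN F]. Adds F.
Round 4: R4 [IF F THEN D]. Adds D.
Round 5: R1 [IF D THEN J9]. Adds J9.
Round 6: R3 [IF J9 and Q THEN C5]. Adds C5.

A1, C5, D, F, H, J9, K, M, P1, Q, U4, V, W4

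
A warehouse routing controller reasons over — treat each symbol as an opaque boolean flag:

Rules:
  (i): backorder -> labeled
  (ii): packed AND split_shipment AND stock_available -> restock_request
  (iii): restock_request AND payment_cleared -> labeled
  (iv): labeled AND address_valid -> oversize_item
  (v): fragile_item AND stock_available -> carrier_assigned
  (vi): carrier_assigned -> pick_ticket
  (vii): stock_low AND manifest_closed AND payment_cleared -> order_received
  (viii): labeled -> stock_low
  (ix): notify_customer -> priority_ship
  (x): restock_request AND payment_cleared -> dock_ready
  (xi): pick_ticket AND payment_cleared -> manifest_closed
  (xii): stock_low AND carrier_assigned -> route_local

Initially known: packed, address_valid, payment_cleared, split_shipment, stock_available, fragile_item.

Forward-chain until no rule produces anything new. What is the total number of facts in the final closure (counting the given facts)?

[1] (ii) [packed AND split_shipment AND stock_available -> restock_request]; (v) [fragile_item AND stock_available -> carrier_assigned]. ⇒ new: restock_request, carrier_assigned.
[2] (iii) [restock_request AND payment_cleared -> labeled]; (vi) [carrier_assigned -> pick_ticket]; (x) [restock_request AND payment_cleared -> dock_ready]. ⇒ new: labeled, pick_ticket, dock_ready.
[3] (iv) [labeled AND address_valid -> oversize_item]; (viii) [labeled -> stock_low]; (xi) [pick_ticket AND payment_cleared -> manifest_closed]. ⇒ new: oversize_item, stock_low, manifest_closed.
[4] (vii) [stock_low AND manifest_closed AND payment_cleared -> order_received]; (xii) [stock_low AND carrier_assigned -> route_local]. ⇒ new: order_received, route_local.
Closure: {address_valid, carrier_assigned, dock_ready, fragile_item, labeled, manifest_closed, order_received, oversize_item, packed, payment_cleared, pick_ticket, restock_request, route_local, split_shipment, stock_available, stock_low} — 16 facts.

16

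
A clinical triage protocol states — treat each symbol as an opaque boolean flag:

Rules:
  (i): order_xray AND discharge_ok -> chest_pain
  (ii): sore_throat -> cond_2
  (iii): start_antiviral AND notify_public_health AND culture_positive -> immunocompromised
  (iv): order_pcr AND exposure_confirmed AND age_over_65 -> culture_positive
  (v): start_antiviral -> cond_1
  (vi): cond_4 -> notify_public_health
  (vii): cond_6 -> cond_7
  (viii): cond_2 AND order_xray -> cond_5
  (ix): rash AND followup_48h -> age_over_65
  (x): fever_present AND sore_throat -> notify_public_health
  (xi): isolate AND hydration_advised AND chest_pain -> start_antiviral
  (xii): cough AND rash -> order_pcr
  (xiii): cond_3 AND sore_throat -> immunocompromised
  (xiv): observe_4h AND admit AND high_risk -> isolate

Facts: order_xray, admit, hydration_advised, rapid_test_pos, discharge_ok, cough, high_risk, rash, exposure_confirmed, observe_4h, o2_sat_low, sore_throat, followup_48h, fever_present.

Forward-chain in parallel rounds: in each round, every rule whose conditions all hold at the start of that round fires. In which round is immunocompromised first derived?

3

Round 1: (i) [order_xray AND discharge_ok -> chest_pain]; (ii) [sore_throat -> cond_2]; (ix) [rash AND followup_48h -> age_over_65]; (x) [fever_present AND sore_throat -> notify_public_health]; (xii) [cough AND rash -> order_pcr]; (xiv) [observe_4h AND admit AND high_risk -> isolate]. Adds chest_pain, cond_2, age_over_65, notify_public_health, order_pcr, isolate.
Round 2: (iv) [order_pcr AND exposure_confirmed AND age_over_65 -> culture_positive]; (viii) [cond_2 AND order_xray -> cond_5]; (xi) [isolate AND hydration_advised AND chest_pain -> start_antiviral]. Adds culture_positive, cond_5, start_antiviral.
Round 3: (iii) [start_antiviral AND notify_public_health AND culture_positive -> immunocompromised]; (v) [start_antiviral -> cond_1]. Adds immunocompromised, cond_1.
immunocompromised first appears in round 3.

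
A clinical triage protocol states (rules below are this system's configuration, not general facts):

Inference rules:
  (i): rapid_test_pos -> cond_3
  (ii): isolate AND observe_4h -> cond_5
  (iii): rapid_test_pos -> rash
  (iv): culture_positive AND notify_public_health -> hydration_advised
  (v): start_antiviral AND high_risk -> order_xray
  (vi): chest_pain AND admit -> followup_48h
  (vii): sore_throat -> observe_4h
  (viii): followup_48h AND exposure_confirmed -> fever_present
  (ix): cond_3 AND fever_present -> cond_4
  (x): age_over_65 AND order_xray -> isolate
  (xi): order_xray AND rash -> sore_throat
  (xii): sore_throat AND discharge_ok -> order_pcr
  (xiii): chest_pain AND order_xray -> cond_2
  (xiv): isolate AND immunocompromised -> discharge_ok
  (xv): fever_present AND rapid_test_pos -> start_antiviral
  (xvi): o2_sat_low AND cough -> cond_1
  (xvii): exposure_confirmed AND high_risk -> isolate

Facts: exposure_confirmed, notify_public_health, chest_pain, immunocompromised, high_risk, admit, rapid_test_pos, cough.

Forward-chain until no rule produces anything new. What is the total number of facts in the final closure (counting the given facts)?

22

[1] (i) [rapid_test_pos -> cond_3]; (iii) [rapid_test_pos -> rash]; (vi) [chest_pain AND admit -> followup_48h]; (xvii) [exposure_confirmed AND high_risk -> isolate]. ⇒ new: cond_3, rash, followup_48h, isolate.
[2] (viii) [followup_48h AND exposure_confirmed -> fever_present]; (xiv) [isolate AND immunocompromised -> discharge_ok]. ⇒ new: fever_present, discharge_ok.
[3] (ix) [cond_3 AND fever_present -> cond_4]; (xv) [fever_present AND rapid_test_pos -> start_antiviral]. ⇒ new: cond_4, start_antiviral.
[4] (v) [start_antiviral AND high_risk -> order_xray]. ⇒ new: order_xray.
[5] (xi) [order_xray AND rash -> sore_throat]; (xiii) [chest_pain AND order_xray -> cond_2]. ⇒ new: sore_throat, cond_2.
[6] (vii) [sore_throat -> observe_4h]; (xii) [sore_throat AND discharge_ok -> order_pcr]. ⇒ new: observe_4h, order_pcr.
[7] (ii) [isolate AND observe_4h -> cond_5]. ⇒ new: cond_5.
Closure: {admit, chest_pain, cond_2, cond_3, cond_4, cond_5, cough, discharge_ok, exposure_confirmed, fever_present, followup_48h, high_risk, immunocompromised, isolate, notify_public_health, observe_4h, order_pcr, order_xray, rapid_test_pos, rash, sore_throat, start_antiviral} — 22 facts.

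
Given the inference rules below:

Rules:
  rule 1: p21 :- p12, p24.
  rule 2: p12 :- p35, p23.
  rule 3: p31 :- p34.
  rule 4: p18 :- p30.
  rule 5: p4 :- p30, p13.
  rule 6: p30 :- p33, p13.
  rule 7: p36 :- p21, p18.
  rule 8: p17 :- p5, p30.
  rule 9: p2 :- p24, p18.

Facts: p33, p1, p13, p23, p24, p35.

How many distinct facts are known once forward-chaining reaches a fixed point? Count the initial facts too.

13

Round 1: rule 2 [p12 :- p35, p23.]; rule 6 [p30 :- p33, p13.]. New: p12, p30.
Round 2: rule 1 [p21 :- p12, p24.]; rule 4 [p18 :- p30.]; rule 5 [p4 :- p30, p13.]. New: p21, p18, p4.
Round 3: rule 7 [p36 :- p21, p18.]; rule 9 [p2 :- p24, p18.]. New: p36, p2.
Closure: {p1, p12, p13, p18, p2, p21, p23, p24, p30, p33, p35, p36, p4} — 13 facts.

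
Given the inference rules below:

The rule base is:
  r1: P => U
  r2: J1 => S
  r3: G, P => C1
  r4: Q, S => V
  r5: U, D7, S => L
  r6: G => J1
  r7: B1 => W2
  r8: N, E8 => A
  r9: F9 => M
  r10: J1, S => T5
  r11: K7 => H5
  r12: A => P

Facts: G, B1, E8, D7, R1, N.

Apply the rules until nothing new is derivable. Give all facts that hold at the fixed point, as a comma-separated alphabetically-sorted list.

Round 1: r6 [G => J1]; r7 [B1 => W2]; r8 [N, E8 => A]. Adds J1, W2, A.
Round 2: r2 [J1 => S]; r12 [A => P]. Adds S, P.
Round 3: r1 [P => U]; r3 [G, P => C1]; r10 [J1, S => T5]. Adds U, C1, T5.
Round 4: r5 [U, D7, S => L]. Adds L.

A, B1, C1, D7, E8, G, J1, L, N, P, R1, S, T5, U, W2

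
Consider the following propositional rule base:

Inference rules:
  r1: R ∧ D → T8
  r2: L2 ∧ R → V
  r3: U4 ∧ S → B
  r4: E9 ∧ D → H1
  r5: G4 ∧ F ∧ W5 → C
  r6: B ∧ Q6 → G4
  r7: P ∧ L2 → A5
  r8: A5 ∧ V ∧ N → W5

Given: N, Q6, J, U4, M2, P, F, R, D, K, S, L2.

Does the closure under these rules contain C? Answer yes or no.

yes

Round 1: r1 [R ∧ D → T8]; r2 [L2 ∧ R → V]; r3 [U4 ∧ S → B]; r7 [P ∧ L2 → A5]. New: T8, V, B, A5.
Round 2: r6 [B ∧ Q6 → G4]; r8 [A5 ∧ V ∧ N → W5]. New: G4, W5.
Round 3: r5 [G4 ∧ F ∧ W5 → C]. New: C.
C appears in round 3, so it is derivable.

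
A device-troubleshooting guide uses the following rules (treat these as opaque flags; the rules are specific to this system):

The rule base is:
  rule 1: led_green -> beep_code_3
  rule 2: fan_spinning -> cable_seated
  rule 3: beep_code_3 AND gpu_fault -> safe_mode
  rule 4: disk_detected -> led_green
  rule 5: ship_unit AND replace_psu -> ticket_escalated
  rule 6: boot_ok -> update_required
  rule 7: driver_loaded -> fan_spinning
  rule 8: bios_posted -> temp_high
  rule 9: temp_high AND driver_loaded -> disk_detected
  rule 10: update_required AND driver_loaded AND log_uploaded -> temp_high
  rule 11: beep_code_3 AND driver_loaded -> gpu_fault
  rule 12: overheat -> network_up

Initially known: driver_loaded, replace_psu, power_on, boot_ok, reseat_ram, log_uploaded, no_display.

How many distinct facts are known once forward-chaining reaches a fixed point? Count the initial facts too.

Round 1 fires rule 6, rule 7, giving update_required, fan_spinning.
Round 2 fires rule 2, rule 10, giving cable_seated, temp_high.
Round 3 fires rule 9, giving disk_detected.
Round 4 fires rule 4, giving led_green.
Round 5 fires rule 1, giving beep_code_3.
Round 6 fires rule 11, giving gpu_fault.
Round 7 fires rule 3, giving safe_mode.
Closure: {beep_code_3, boot_ok, cable_seated, disk_detected, driver_loaded, fan_spinning, gpu_fault, led_green, log_uploaded, no_display, power_on, replace_psu, reseat_ram, safe_mode, temp_high, update_required} — 16 facts.

16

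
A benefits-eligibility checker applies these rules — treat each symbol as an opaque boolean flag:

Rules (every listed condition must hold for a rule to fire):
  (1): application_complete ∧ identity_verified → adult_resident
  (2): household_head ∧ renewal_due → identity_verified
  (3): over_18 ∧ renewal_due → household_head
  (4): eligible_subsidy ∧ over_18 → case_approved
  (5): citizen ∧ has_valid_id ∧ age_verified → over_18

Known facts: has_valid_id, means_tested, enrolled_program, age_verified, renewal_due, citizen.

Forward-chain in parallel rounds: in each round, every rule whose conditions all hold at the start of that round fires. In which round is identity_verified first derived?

Round 1: (5) [citizen ∧ has_valid_id ∧ age_verified → over_18]. Adds over_18.
Round 2: (3) [over_18 ∧ renewal_due → household_head]. Adds household_head.
Round 3: (2) [household_head ∧ renewal_due → identity_verified]. Adds identity_verified.
identity_verified first appears in round 3.

3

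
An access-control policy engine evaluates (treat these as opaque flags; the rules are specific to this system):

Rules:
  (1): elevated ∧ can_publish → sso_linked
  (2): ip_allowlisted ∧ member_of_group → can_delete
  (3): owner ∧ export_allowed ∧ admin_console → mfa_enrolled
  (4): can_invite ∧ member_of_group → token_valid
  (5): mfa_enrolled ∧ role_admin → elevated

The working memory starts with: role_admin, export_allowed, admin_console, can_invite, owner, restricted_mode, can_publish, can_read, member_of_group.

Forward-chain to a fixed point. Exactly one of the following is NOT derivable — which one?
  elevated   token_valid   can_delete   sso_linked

[1] (3) [owner ∧ export_allowed ∧ admin_console → mfa_enrolled]; (4) [can_invite ∧ member_of_group → token_valid]. ⇒ new: mfa_enrolled, token_valid.
[2] (5) [mfa_enrolled ∧ role_admin → elevated]. ⇒ new: elevated.
[3] (1) [elevated ∧ can_publish → sso_linked]. ⇒ new: sso_linked.
Derived: token_valid (round 1), elevated (round 2), sso_linked (round 3). can_delete never appears in any round.

can_delete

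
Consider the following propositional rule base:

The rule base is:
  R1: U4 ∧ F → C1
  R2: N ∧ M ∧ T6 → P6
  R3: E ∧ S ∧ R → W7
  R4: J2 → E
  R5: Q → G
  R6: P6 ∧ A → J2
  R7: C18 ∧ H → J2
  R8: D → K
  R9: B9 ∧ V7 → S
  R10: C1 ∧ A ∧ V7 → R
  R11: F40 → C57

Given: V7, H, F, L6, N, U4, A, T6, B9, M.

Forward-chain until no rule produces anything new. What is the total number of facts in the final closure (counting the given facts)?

17

Round 1: R1 [U4 ∧ F → C1]; R2 [N ∧ M ∧ T6 → P6]; R9 [B9 ∧ V7 → S]. New: C1, P6, S.
Round 2: R6 [P6 ∧ A → J2]; R10 [C1 ∧ A ∧ V7 → R]. New: J2, R.
Round 3: R4 [J2 → E]. New: E.
Round 4: R3 [E ∧ S ∧ R → W7]. New: W7.
Closure: {A, B9, C1, E, F, H, J2, L6, M, N, P6, R, S, T6, U4, V7, W7} — 17 facts.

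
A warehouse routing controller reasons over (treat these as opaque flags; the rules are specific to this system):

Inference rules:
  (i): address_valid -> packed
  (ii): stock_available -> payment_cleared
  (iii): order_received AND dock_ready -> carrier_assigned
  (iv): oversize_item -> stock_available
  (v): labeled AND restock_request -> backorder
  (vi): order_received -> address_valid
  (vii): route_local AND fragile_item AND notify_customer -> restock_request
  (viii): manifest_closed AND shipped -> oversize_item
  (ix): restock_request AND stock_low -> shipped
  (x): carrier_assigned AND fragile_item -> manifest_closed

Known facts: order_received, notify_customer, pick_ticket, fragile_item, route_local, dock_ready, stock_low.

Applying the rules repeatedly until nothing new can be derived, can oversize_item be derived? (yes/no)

yes

Round 1: (iii) [order_received AND dock_ready -> carrier_assigned]; (vi) [order_received -> address_valid]; (vii) [route_local AND fragile_item AND notify_customer -> restock_request]. New: carrier_assigned, address_valid, restock_request.
Round 2: (i) [address_valid -> packed]; (ix) [restock_request AND stock_low -> shipped]; (x) [carrier_assigned AND fragile_item -> manifest_closed]. New: packed, shipped, manifest_closed.
Round 3: (viii) [manifest_closed AND shipped -> oversize_item]. New: oversize_item.
Round 4: (iv) [oversize_item -> stock_available]. New: stock_available.
Round 5: (ii) [stock_available -> payment_cleared]. New: payment_cleared.
oversize_item appears in round 3, so it is derivable.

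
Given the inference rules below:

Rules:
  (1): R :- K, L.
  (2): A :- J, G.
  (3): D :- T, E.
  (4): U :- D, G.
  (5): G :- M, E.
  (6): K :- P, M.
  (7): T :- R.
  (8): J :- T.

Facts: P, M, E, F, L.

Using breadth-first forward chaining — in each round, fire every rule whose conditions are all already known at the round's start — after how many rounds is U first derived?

5

Round 1 — (5), (6), derive G, K.
Round 2 — (1), derive R.
Round 3 — (7), derive T.
Round 4 — (3), (8), derive D, J.
Round 5 — (2), (4), derive A, U.
U first appears in round 5.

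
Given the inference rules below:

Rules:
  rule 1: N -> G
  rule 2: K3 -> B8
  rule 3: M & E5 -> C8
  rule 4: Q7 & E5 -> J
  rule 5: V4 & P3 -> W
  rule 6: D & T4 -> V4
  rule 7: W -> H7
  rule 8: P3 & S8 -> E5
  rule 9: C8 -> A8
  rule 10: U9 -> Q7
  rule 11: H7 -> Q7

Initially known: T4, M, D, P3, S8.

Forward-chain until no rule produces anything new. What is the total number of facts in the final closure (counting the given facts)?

13

Round 1: rule 6 [D & T4 -> V4]; rule 8 [P3 & S8 -> E5]. New: V4, E5.
Round 2: rule 3 [M & E5 -> C8]; rule 5 [V4 & P3 -> W]. New: C8, W.
Round 3: rule 7 [W -> H7]; rule 9 [C8 -> A8]. New: H7, A8.
Round 4: rule 11 [H7 -> Q7]. New: Q7.
Round 5: rule 4 [Q7 & E5 -> J]. New: J.
Closure: {A8, C8, D, E5, H7, J, M, P3, Q7, S8, T4, V4, W} — 13 facts.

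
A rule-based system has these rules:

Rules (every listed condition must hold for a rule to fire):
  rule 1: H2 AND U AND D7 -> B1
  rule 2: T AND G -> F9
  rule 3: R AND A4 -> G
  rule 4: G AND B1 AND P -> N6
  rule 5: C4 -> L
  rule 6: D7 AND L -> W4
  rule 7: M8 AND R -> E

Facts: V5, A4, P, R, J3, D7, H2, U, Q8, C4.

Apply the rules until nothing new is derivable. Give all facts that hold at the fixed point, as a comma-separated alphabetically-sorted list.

A4, B1, C4, D7, G, H2, J3, L, N6, P, Q8, R, U, V5, W4

Round 1: rule 1 [H2 AND U AND D7 -> B1]; rule 3 [R AND A4 -> G]; rule 5 [C4 -> L]. New: B1, G, L.
Round 2: rule 4 [G AND B1 AND P -> N6]; rule 6 [D7 AND L -> W4]. New: N6, W4.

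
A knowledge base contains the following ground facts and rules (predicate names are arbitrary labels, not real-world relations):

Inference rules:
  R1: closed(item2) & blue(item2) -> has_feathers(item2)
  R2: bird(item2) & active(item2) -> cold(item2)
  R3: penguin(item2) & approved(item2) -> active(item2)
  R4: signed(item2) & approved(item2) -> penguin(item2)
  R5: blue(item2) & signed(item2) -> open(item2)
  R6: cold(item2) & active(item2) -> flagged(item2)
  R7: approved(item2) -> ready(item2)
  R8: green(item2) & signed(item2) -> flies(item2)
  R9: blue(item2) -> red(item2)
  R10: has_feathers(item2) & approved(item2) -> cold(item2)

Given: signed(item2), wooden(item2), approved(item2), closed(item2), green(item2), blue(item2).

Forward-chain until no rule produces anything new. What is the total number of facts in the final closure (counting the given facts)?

15

Round 1 — R1, R4, R5, R7, R8, R9, derive has_feathers(item2), penguin(item2), open(item2), ready(item2), flies(item2), red(item2).
Round 2 — R3, R10, derive active(item2), cold(item2).
Round 3 — R6, derive flagged(item2).
Closure: {active(item2), approved(item2), blue(item2), closed(item2), cold(item2), flagged(item2), flies(item2), green(item2), has_feathers(item2), open(item2), penguin(item2), ready(item2), red(item2), signed(item2), wooden(item2)} — 15 facts.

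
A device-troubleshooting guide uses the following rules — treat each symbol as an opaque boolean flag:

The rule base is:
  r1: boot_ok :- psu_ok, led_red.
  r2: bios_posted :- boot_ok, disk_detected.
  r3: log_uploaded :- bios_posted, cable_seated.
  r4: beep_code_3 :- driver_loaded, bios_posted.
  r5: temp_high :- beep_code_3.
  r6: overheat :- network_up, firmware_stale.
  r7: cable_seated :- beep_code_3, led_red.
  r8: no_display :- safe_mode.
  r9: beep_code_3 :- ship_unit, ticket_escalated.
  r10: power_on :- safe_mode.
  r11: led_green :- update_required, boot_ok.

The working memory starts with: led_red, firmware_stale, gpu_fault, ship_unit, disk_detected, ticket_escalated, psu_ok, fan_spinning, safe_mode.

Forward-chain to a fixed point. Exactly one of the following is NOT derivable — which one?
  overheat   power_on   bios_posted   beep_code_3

overheat

Round 1: r1 [boot_ok :- psu_ok, led_red.]; r8 [no_display :- safe_mode.]; r9 [beep_code_3 :- ship_unit, ticket_escalated.]; r10 [power_on :- safe_mode.]. New: boot_ok, no_display, beep_code_3, power_on.
Round 2: r2 [bios_posted :- boot_ok, disk_detected.]; r5 [temp_high :- beep_code_3.]; r7 [cable_seated :- beep_code_3, led_red.]. New: bios_posted, temp_high, cable_seated.
Round 3: r3 [log_uploaded :- bios_posted, cable_seated.]. New: log_uploaded.
Derived: power_on (round 1), beep_code_3 (round 1), bios_posted (round 2). overheat never appears in any round.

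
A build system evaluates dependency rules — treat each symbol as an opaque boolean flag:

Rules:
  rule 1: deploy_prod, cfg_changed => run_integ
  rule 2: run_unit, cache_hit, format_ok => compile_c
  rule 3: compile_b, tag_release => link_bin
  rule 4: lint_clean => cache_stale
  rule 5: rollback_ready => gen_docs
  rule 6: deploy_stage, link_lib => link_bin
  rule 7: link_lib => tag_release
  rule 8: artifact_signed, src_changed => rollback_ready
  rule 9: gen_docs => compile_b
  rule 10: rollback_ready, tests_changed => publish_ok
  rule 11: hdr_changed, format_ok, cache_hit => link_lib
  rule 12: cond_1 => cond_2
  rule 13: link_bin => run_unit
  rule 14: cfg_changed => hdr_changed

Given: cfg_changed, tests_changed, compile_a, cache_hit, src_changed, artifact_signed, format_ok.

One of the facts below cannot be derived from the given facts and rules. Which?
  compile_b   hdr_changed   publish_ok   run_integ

[1] rule 8 [artifact_signed, src_changed => rollback_ready]; rule 14 [cfg_changed => hdr_changed]. ⇒ new: rollback_ready, hdr_changed.
[2] rule 5 [rollback_ready => gen_docs]; rule 10 [rollback_ready, tests_changed => publish_ok]; rule 11 [hdr_changed, format_ok, cache_hit => link_lib]. ⇒ new: gen_docs, publish_ok, link_lib.
[3] rule 7 [link_lib => tag_release]; rule 9 [gen_docs => compile_b]. ⇒ new: tag_release, compile_b.
[4] rule 3 [compile_b, tag_release => link_bin]. ⇒ new: link_bin.
[5] rule 13 [link_bin => run_unit]. ⇒ new: run_unit.
[6] rule 2 [run_unit, cache_hit, format_ok => compile_c]. ⇒ new: compile_c.
Derived: hdr_changed (round 1), compile_b (round 3), publish_ok (round 2). run_integ never appears in any round.

run_integ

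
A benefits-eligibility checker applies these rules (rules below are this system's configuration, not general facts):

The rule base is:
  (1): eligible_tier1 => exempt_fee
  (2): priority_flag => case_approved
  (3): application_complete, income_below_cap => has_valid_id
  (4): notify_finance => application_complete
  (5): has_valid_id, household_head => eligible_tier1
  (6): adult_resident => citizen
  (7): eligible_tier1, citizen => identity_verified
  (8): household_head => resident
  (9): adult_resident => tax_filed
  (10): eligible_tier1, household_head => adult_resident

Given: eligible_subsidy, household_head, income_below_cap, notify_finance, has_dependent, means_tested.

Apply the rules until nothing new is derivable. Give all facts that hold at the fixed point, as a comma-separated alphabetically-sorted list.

Round 1: (4) [notify_finance => application_complete]; (8) [household_head => resident]. Adds application_complete, resident.
Round 2: (3) [application_complete, income_below_cap => has_valid_id]. Adds has_valid_id.
Round 3: (5) [has_valid_id, household_head => eligible_tier1]. Adds eligible_tier1.
Round 4: (1) [eligible_tier1 => exempt_fee]; (10) [eligible_tier1, household_head => adult_resident]. Adds exempt_fee, adult_resident.
Round 5: (6) [adult_resident => citizen]; (9) [adult_resident => tax_filed]. Adds citizen, tax_filed.
Round 6: (7) [eligible_tier1, citizen => identity_verified]. Adds identity_verified.

adult_resident, application_complete, citizen, eligible_subsidy, eligible_tier1, exempt_fee, has_dependent, has_valid_id, household_head, identity_verified, income_below_cap, means_tested, notify_finance, resident, tax_filed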